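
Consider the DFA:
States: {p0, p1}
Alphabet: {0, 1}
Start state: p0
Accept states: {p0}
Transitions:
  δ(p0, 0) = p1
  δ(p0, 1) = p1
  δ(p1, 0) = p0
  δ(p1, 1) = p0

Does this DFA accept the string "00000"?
Processing string "00000":
  p0 --0--> p1
  p1 --0--> p0
  p0 --0--> p1
  p1 --0--> p0
  p0 --0--> p1
Final state: p1
Accept states: {p0}
No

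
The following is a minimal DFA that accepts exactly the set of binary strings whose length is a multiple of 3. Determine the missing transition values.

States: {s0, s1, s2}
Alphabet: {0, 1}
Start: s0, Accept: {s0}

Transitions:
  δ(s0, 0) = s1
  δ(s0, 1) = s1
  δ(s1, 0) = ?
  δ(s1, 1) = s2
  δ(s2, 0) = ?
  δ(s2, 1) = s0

From the language and accept set, identify what each state tracks — s0: length ≡ 0 (mod 3); s1: length ≡ 1 (mod 3); s2: length ≡ 2 (mod 3).
Each missing δ(q, a) is the state matching the new tracked value after reading a.
δ(s1, 0) = s2; δ(s2, 0) = s0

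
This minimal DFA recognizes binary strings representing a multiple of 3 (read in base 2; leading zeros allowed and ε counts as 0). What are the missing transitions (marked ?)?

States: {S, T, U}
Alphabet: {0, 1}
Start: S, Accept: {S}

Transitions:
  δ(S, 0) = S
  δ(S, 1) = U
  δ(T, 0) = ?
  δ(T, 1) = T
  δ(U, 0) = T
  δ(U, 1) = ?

From the language and accept set, identify what each state tracks — S: value ≡ 0 (mod 3); T: value ≡ 2 (mod 3); U: value ≡ 1 (mod 3).
Each missing δ(q, a) is the state matching the new tracked value after reading a.
δ(T, 0) = U; δ(U, 1) = S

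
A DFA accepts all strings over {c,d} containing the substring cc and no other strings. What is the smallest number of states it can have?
By Myhill–Nerode, count the distinguishable equivalence classes: 3 classes — one per longest suffix of the input that is a prefix of 'cc' (lengths 0 through 1), plus an absorbing 'already seen cc' class.
3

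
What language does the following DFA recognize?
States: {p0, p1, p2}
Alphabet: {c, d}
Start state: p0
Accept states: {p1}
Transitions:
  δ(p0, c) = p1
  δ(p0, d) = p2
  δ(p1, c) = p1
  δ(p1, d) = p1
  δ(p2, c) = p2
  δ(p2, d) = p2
Testing a few strings:
  'c' → accept
  'dc' → reject
  'cc' → accept
  'dcd' → reject
State roles: p0=no input read; p1=started with c; p2=started with d (dead)
All strings over {c,d} starting with c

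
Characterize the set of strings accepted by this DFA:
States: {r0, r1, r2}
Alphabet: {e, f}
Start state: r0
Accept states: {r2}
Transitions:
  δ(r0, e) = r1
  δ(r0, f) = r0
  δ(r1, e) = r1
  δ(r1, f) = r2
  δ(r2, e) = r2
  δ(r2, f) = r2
Testing a few strings:
  'f' → reject
  'effe' → accept
  'fee' → reject
  'eeee' → reject
State roles: r0=no e seen yet; r1=seen a e, waiting for f; r2=substring ef seen
All strings over {e,f} containing the substring ef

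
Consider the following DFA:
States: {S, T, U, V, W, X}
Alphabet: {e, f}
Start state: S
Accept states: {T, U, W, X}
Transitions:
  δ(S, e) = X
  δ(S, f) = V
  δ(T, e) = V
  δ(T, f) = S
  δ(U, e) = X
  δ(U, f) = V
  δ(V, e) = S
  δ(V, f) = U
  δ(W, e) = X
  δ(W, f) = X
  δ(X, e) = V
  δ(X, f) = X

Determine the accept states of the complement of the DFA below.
Complement accept states = All states \ Original accept states
= {S, T, U, V, W, X} \ {T, U, W, X}
{S, V}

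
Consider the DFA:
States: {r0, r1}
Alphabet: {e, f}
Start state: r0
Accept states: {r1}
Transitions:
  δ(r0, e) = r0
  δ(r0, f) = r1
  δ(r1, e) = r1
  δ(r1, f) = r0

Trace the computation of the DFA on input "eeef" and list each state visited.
read 'e': r0 → r0
  read 'e': r0 → r0
  read 'e': r0 → r0
  read 'f': r0 → r1
r0 -> r0 -> r0 -> r0 -> r1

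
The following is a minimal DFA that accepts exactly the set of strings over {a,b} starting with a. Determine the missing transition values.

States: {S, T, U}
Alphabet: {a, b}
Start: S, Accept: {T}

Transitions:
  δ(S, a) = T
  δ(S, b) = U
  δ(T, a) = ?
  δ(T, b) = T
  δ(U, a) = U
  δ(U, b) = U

From the language and accept set, identify what each state tracks — S: no input read; T: started with a; U: started with b (dead).
Each missing δ(q, a) is the state matching the new tracked value after reading a.
δ(T, a) = T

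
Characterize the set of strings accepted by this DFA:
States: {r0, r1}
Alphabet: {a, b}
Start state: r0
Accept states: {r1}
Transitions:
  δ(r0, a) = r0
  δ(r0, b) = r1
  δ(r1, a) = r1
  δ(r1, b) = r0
Testing a few strings:
  'aba' → accept
  'b' → accept
  'bb' → reject
  'a' → reject
State roles: r0=even number of b's so far; r1=odd number of b's so far
All strings over {a,b} with an odd number of b's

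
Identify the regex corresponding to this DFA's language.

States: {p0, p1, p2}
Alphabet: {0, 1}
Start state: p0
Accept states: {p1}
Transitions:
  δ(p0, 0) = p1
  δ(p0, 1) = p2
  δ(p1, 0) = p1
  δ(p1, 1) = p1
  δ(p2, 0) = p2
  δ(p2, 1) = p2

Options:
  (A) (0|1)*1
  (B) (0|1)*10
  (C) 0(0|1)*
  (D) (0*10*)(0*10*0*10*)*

Check each option against the DFA on short strings; one disagreement eliminates an option:
  (A) (0|1)*1: on '0' the DFA goes p0 → p1 and accepts (p1 ∈ Accept), but the regex does not match it → eliminate
  (B) (0|1)*10: on '0' the DFA goes p0 → p1 and accepts (p1 ∈ Accept), but the regex does not match it → eliminate
  (C) 0(0|1)*: agrees with the DFA on every string of length ≤ 6
  (D) (0*10*)(0*10*0*10*)*: on '0' the DFA goes p0 → p1 and accepts (p1 ∈ Accept), but the regex does not match it → eliminate
Only (C) is consistent with the DFA.
(C) 0(0|1)*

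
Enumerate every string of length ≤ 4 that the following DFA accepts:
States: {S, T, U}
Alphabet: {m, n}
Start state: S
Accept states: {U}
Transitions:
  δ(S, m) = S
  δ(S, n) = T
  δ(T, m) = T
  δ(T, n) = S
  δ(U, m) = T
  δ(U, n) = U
None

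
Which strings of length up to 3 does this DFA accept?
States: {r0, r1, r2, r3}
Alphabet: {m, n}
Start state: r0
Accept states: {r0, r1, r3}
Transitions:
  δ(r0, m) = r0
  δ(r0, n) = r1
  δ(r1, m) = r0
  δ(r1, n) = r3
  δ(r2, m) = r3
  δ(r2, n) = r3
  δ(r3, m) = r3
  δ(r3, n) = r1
ε, m, n, mm, mn, nm, nn, mmm, mmn, mnm, mnn, nmm, nmn, nnm, nnn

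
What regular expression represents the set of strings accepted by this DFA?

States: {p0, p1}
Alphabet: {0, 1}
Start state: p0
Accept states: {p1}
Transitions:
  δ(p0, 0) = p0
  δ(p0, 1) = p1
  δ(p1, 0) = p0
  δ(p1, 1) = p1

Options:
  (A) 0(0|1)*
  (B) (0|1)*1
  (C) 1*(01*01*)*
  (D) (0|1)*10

Check each option against the DFA on short strings; one disagreement eliminates an option:
  (A) 0(0|1)*: on '0' the DFA goes p0 → p0 and rejects (p0 ∉ Accept), but the regex matches it → eliminate
  (B) (0|1)*1: agrees with the DFA on every string of length ≤ 6
  (C) 1*(01*01*)*: on ε the DFA stays in p0 and rejects (p0 ∉ Accept), but the regex matches it → eliminate
  (D) (0|1)*10: on '1' the DFA goes p0 → p1 and accepts (p1 ∈ Accept), but the regex does not match it → eliminate
Only (B) is consistent with the DFA.
(B) (0|1)*1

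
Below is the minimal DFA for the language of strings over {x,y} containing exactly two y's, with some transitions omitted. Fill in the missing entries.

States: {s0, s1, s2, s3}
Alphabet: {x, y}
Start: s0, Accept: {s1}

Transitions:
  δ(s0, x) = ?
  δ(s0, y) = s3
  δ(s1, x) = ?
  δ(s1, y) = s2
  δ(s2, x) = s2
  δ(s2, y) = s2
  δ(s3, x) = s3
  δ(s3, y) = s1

From the language and accept set, identify what each state tracks — s0: zero y's; s1: two y's; s2: ≥ three y's (dead); s3: one y.
Each missing δ(q, a) is the state matching the new tracked value after reading a.
δ(s0, x) = s0; δ(s1, x) = s1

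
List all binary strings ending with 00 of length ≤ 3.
00, 000, 100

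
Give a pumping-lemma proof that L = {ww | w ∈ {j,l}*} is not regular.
Assume L is regular with pumping length p. Idea: pumping the leading j-block breaks the equality of the two halves.
Choose s = j^p l j^p l ∈ L (with w = j^p l). |s| = 2p+2 ≥ p. By the pumping lemma, s = xyz with |xy| ≤ p, |y| > 0, so y = j^k with k ≥ 1, in the first j-block. Then xy²z = j^(p+k) l j^p l, of length 2p+2+k. If k is odd this length is odd, so it cannot be of the form ww. If k is even, each half has length p+1+k/2 ≤ p+k, so the first half lies entirely inside the leading j-block and contains no l, while the second half ends in l; the halves differ. Either way xy²z ∉ L.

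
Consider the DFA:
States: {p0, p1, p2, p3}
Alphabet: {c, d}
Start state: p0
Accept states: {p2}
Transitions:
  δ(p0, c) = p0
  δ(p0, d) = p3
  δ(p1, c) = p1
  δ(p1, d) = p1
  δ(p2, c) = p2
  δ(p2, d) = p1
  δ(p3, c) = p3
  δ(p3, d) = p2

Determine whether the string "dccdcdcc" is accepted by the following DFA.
Processing string "dccdcdcc":
  p0 --d--> p3
  p3 --c--> p3
  p3 --c--> p3
  p3 --d--> p2
  p2 --c--> p2
  p2 --d--> p1
  p1 --c--> p1
  p1 --c--> p1
Final state: p1
Accept states: {p2}
No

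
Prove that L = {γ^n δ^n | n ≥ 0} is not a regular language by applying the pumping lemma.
Assume L is regular with pumping length p. Idea: pumping the γ-block changes the count balance.
Choose s = γ^p δ^p (length 2p ≥ p). By the pumping lemma, s = xyz with |xy| ≤ p, |y| > 0. So y = γ^k for some k > 0 (since xy is entirely within the γ's). Pumping gives xy²z = γ^(p+k) δ^p, which is not in L since p+k ≠ p.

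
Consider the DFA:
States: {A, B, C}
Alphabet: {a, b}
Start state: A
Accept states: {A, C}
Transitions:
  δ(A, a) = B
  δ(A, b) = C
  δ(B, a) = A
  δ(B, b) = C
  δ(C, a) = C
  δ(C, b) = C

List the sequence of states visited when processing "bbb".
read 'b': A → C
  read 'b': C → C
  read 'b': C → C
A -> C -> C -> C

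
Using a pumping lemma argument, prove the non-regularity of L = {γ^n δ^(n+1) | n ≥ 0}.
Assume L is regular with pumping length p. Idea: pumping the γ-block breaks the fixed offset of 1.
Choose s = γ^p δ^(p+1) ∈ L. By the pumping lemma, s = xyz with |xy| ≤ p, |y| > 0, so y = γ^k with k ≥ 1. Then xy²z = γ^(p+k) δ^(p+1). For this to be in L we would need p+1 = (p+k)+1, i.e. k = 0, contradicting k ≥ 1. So xy²z ∉ L.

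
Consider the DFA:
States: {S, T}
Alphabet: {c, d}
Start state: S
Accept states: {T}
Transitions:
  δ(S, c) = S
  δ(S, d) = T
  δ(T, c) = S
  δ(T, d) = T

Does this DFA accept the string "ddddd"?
Processing string "ddddd":
  S --d--> T
  T --d--> T
  T --d--> T
  T --d--> T
  T --d--> T
Final state: T
Accept states: {T}
Yes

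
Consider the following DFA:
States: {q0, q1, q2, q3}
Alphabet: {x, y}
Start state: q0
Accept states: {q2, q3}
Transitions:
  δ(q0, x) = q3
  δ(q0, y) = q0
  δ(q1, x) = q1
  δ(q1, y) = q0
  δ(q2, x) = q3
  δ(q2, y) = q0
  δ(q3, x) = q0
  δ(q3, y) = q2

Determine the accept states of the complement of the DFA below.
Complement accept states = All states \ Original accept states
= {q0, q1, q2, q3} \ {q2, q3}
{q0, q1}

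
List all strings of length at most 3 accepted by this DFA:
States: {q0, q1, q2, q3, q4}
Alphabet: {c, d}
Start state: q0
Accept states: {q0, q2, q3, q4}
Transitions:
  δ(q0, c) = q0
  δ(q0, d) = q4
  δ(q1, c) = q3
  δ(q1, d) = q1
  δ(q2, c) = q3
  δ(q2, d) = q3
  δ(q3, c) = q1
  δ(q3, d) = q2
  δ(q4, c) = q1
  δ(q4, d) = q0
ε, c, d, cc, cd, dd, ccc, ccd, cdd, dcc, ddc, ddd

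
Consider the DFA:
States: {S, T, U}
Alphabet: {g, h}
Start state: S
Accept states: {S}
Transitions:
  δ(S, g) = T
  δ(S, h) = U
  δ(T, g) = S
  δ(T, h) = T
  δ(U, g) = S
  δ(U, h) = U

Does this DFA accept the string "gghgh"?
Processing string "gghgh":
  S --g--> T
  T --g--> S
  S --h--> U
  U --g--> S
  S --h--> U
Final state: U
Accept states: {S}
No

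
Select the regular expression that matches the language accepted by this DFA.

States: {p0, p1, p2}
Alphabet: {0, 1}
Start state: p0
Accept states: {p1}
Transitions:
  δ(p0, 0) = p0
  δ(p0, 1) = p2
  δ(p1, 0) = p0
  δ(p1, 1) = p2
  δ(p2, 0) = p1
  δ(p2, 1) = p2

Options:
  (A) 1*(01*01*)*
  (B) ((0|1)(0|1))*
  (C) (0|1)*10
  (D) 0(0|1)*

Check each option against the DFA on short strings; one disagreement eliminates an option:
  (A) 1*(01*01*)*: on ε the DFA stays in p0 and rejects (p0 ∉ Accept), but the regex matches it → eliminate
  (B) ((0|1)(0|1))*: on ε the DFA stays in p0 and rejects (p0 ∉ Accept), but the regex matches it → eliminate
  (C) (0|1)*10: agrees with the DFA on every string of length ≤ 6
  (D) 0(0|1)*: on '0' the DFA goes p0 → p0 and rejects (p0 ∉ Accept), but the regex matches it → eliminate
Only (C) is consistent with the DFA.
(C) (0|1)*10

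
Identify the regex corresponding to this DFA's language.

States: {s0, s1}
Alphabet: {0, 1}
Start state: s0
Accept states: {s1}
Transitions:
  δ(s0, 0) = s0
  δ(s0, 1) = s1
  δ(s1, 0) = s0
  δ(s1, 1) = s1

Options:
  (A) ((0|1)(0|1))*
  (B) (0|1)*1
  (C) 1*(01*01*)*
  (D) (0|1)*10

Check each option against the DFA on short strings; one disagreement eliminates an option:
  (A) ((0|1)(0|1))*: on ε the DFA stays in s0 and rejects (s0 ∉ Accept), but the regex matches it → eliminate
  (B) (0|1)*1: agrees with the DFA on every string of length ≤ 6
  (C) 1*(01*01*)*: on ε the DFA stays in s0 and rejects (s0 ∉ Accept), but the regex matches it → eliminate
  (D) (0|1)*10: on '1' the DFA goes s0 → s1 and accepts (s1 ∈ Accept), but the regex does not match it → eliminate
Only (B) is consistent with the DFA.
(B) (0|1)*1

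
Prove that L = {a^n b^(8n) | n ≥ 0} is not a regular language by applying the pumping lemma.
Assume L is regular with pumping length p. Idea: pumping the a-block breaks the 1:8 ratio.
Choose s = a^p b^(8p) (length 9p ≥ p). By the pumping lemma, s = xyz with |xy| ≤ p, |y| > 0, so y = a^k with k ≥ 1. Then xy²z = a^(p+k) b^(8p). For this to be in L we would need 8p = 8(p+k), i.e. 8k = 0, contradicting k ≥ 1. So xy²z ∉ L.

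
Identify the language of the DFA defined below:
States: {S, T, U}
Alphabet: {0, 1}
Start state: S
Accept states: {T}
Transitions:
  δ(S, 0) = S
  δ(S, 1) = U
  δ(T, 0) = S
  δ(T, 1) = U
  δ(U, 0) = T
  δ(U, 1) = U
Testing a few strings:
  '00' → reject
  '0' → reject
  '1' → reject
  '01' → reject
State roles: S=no suffix match; T=suffix is 10; U=one trailing 1
All binary strings ending with 10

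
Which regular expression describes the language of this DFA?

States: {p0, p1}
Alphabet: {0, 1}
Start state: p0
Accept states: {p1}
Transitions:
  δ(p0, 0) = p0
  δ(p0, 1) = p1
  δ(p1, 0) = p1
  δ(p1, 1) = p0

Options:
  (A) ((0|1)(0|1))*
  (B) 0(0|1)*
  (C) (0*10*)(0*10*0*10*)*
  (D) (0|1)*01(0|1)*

Check each option against the DFA on short strings; one disagreement eliminates an option:
  (A) ((0|1)(0|1))*: on ε the DFA stays in p0 and rejects (p0 ∉ Accept), but the regex matches it → eliminate
  (B) 0(0|1)*: on '0' the DFA goes p0 → p0 and rejects (p0 ∉ Accept), but the regex matches it → eliminate
  (C) (0*10*)(0*10*0*10*)*: agrees with the DFA on every string of length ≤ 6
  (D) (0|1)*01(0|1)*: on '1' the DFA goes p0 → p1 and accepts (p1 ∈ Accept), but the regex does not match it → eliminate
Only (C) is consistent with the DFA.
(C) (0*10*)(0*10*0*10*)*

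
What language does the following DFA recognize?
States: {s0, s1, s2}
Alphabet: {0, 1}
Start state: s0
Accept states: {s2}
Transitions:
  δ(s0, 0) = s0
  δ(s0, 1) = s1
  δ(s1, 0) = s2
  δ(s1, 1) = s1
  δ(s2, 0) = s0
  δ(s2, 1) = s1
Testing a few strings:
  '0' → reject
  '11' → reject
  '001' → reject
  '1111' → reject
State roles: s0=no suffix match; s1=one trailing 1; s2=suffix is 10
All binary strings ending with 10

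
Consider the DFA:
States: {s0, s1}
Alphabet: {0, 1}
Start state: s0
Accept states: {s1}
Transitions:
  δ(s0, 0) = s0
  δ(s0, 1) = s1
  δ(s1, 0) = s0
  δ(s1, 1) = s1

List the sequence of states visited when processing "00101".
read '0': s0 → s0
  read '0': s0 → s0
  read '1': s0 → s1
  read '0': s1 → s0
  read '1': s0 → s1
s0 -> s0 -> s0 -> s1 -> s0 -> s1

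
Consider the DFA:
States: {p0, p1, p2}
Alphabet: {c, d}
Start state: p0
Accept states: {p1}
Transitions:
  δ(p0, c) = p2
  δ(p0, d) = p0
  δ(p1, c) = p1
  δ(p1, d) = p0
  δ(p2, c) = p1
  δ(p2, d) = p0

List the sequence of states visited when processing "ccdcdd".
read 'c': p0 → p2
  read 'c': p2 → p1
  read 'd': p1 → p0
  read 'c': p0 → p2
  read 'd': p2 → p0
  read 'd': p0 → p0
p0 -> p2 -> p1 -> p0 -> p2 -> p0 -> p0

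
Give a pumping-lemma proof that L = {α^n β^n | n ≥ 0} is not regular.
Assume L is regular with pumping length p. Idea: pumping the α-block changes the count balance.
Choose s = α^p β^p (length 2p ≥ p). By the pumping lemma, s = xyz with |xy| ≤ p, |y| > 0. So y = α^k for some k > 0 (since xy is entirely within the α's). Pumping gives xy²z = α^(p+k) β^p, which is not in L since p+k ≠ p.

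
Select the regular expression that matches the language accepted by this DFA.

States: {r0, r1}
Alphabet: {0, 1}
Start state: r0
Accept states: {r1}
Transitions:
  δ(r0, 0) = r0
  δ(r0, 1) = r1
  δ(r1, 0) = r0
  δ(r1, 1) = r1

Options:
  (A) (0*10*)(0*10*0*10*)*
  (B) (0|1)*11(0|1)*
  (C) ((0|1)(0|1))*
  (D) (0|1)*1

Check each option against the DFA on short strings; one disagreement eliminates an option:
  (A) (0*10*)(0*10*0*10*)*: on '10' the DFA goes r0 → r1 → r0 and rejects (r0 ∉ Accept), but the regex matches it → eliminate
  (B) (0|1)*11(0|1)*: on '1' the DFA goes r0 → r1 and accepts (r1 ∈ Accept), but the regex does not match it → eliminate
  (C) ((0|1)(0|1))*: on ε the DFA stays in r0 and rejects (r0 ∉ Accept), but the regex matches it → eliminate
  (D) (0|1)*1: agrees with the DFA on every string of length ≤ 6
Only (D) is consistent with the DFA.
(D) (0|1)*1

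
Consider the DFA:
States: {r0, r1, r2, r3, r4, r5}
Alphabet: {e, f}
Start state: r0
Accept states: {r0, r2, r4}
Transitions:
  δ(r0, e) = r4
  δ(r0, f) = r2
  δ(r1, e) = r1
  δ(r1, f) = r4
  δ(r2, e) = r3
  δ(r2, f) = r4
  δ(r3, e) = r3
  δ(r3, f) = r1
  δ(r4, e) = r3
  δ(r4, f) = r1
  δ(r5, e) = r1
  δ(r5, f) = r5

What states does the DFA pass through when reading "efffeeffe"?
read 'e': r0 → r4
  read 'f': r4 → r1
  read 'f': r1 → r4
  read 'f': r4 → r1
  read 'e': r1 → r1
  read 'e': r1 → r1
  read 'f': r1 → r4
  read 'f': r4 → r1
  read 'e': r1 → r1
r0 -> r4 -> r1 -> r4 -> r1 -> r1 -> r1 -> r4 -> r1 -> r1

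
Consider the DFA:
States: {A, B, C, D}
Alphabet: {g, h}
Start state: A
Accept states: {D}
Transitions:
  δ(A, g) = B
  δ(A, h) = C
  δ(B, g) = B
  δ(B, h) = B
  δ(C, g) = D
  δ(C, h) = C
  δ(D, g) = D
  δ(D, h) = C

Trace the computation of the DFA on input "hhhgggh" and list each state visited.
read 'h': A → C
  read 'h': C → C
  read 'h': C → C
  read 'g': C → D
  read 'g': D → D
  read 'g': D → D
  read 'h': D → C
A -> C -> C -> C -> D -> D -> D -> C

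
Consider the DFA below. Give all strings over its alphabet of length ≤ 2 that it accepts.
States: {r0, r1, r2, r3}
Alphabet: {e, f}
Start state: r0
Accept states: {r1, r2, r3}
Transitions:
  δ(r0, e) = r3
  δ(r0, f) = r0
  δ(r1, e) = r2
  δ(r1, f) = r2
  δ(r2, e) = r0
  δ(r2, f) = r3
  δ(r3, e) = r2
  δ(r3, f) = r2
e, ee, ef, fe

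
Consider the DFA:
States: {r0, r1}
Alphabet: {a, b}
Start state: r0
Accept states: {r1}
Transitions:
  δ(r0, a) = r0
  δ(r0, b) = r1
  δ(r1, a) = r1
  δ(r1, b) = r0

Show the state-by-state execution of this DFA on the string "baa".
read 'b': r0 → r1
  read 'a': r1 → r1
  read 'a': r1 → r1
r0 -> r1 -> r1 -> r1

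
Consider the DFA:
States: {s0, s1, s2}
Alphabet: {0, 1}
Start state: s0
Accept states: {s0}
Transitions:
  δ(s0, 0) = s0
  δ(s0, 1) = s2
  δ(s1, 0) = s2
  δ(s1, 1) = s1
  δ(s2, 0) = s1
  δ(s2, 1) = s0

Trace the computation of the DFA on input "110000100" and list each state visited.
read '1': s0 → s2
  read '1': s2 → s0
  read '0': s0 → s0
  read '0': s0 → s0
  read '0': s0 → s0
  read '0': s0 → s0
  read '1': s0 → s2
  read '0': s2 → s1
  read '0': s1 → s2
s0 -> s2 -> s0 -> s0 -> s0 -> s0 -> s0 -> s2 -> s1 -> s2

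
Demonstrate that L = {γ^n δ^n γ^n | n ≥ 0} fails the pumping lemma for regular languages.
Assume L is regular with pumping length p. Idea: pumping the first γ-block unbalances it against the other two.
Choose s = γ^p δ^p γ^p ∈ L (|s| = 3p ≥ p). By the pumping lemma, s = xyz with |xy| ≤ p, |y| > 0, so y = γ^k with k ≥ 1, inside the first γ-block. Then xy²z = γ^(p+k) δ^p γ^p. The first block has length p+k ≠ p, so the three block lengths are no longer equal and xy²z ∉ L.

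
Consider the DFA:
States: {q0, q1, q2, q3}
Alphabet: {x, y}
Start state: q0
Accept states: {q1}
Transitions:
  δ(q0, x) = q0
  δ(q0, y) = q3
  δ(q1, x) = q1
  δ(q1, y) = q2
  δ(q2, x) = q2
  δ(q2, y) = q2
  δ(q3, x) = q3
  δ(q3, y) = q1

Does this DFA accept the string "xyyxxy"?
Processing string "xyyxxy":
  q0 --x--> q0
  q0 --y--> q3
  q3 --y--> q1
  q1 --x--> q1
  q1 --x--> q1
  q1 --y--> q2
Final state: q2
Accept states: {q1}
No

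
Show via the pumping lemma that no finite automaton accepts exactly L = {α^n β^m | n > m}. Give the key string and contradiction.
Assume L is regular with pumping length p. Idea: pumping down the α-block drops the α-count to at most the β-count.
Choose s = α^(p+1) β^p ∈ L (|s| = 2p+1 ≥ p). By the pumping lemma, s = xyz with |xy| ≤ p, |y| > 0, so y = α^k with k ≥ 1. Take i = 0: xz = α^(p+1−k) β^p. Since k ≥ 1, p+1−k ≤ p, so the number of α's is no longer strictly greater than the number of β's, hence xz ∉ L.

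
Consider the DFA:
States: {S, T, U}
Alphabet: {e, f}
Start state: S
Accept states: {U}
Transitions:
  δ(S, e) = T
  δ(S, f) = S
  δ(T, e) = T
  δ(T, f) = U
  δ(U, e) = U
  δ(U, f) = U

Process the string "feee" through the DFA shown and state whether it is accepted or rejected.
Processing string "feee":
  S --f--> S
  S --e--> T
  T --e--> T
  T --e--> T
Final state: T
Accept states: {U}
No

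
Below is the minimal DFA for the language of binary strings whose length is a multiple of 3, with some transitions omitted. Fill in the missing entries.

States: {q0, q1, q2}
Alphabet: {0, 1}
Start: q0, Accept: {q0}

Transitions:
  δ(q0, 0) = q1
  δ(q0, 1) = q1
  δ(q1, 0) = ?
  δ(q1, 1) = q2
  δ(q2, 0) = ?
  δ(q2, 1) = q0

From the language and accept set, identify what each state tracks — q0: length ≡ 0 (mod 3); q1: length ≡ 1 (mod 3); q2: length ≡ 2 (mod 3).
Each missing δ(q, a) is the state matching the new tracked value after reading a.
δ(q1, 0) = q2; δ(q2, 0) = q0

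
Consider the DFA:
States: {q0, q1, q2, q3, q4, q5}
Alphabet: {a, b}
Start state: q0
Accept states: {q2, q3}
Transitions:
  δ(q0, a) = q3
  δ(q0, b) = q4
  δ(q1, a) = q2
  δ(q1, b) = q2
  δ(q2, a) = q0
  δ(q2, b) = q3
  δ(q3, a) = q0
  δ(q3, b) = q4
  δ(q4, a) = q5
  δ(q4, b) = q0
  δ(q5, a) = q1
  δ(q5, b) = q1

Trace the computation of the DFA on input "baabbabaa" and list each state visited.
read 'b': q0 → q4
  read 'a': q4 → q5
  read 'a': q5 → q1
  read 'b': q1 → q2
  read 'b': q2 → q3
  read 'a': q3 → q0
  read 'b': q0 → q4
  read 'a': q4 → q5
  read 'a': q5 → q1
q0 -> q4 -> q5 -> q1 -> q2 -> q3 -> q0 -> q4 -> q5 -> q1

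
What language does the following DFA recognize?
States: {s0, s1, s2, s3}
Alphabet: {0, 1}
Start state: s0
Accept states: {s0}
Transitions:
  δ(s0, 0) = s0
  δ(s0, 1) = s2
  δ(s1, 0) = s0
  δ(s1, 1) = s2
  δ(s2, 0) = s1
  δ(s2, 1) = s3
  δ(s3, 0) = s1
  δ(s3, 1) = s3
Testing a few strings:
  '10' → reject
  '1010' → reject
  '0010' → reject
  '000' → accept
State roles: s0=value ≡ 0 (mod 4); s1=value ≡ 2 (mod 4); s2=value ≡ 1 (mod 4); s3=value ≡ 3 (mod 4)
All binary strings representing a multiple of 4 (read in base 2; leading zeros allowed and ε counts as 0)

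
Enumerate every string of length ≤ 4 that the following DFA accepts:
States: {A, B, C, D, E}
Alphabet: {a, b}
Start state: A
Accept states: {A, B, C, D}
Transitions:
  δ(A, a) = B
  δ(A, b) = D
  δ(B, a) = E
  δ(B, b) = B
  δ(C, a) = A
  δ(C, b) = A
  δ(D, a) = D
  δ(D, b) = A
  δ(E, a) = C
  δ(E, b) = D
ε, a, b, ab, ba, bb, aaa, aab, abb, baa, bab, bba, bbb, aaaa, aaab, aaba, aabb, abaa, abab, abbb, baaa, baab, baba, babb, bbab, bbba, bbbb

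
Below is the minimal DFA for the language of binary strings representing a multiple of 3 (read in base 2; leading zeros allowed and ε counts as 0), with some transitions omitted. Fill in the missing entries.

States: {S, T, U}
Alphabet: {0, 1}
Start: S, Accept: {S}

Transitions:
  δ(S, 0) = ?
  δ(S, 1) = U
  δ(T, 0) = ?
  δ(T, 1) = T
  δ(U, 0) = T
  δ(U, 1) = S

From the language and accept set, identify what each state tracks — S: value ≡ 0 (mod 3); T: value ≡ 2 (mod 3); U: value ≡ 1 (mod 3).
Each missing δ(q, a) is the state matching the new tracked value after reading a.
δ(S, 0) = S; δ(T, 0) = U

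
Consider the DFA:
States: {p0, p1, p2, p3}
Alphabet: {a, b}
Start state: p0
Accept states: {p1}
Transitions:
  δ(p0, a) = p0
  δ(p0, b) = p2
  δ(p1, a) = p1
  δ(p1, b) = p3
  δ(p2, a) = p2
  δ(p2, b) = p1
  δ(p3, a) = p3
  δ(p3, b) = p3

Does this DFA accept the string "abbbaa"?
Processing string "abbbaa":
  p0 --a--> p0
  p0 --b--> p2
  p2 --b--> p1
  p1 --b--> p3
  p3 --a--> p3
  p3 --a--> p3
Final state: p3
Accept states: {p1}
No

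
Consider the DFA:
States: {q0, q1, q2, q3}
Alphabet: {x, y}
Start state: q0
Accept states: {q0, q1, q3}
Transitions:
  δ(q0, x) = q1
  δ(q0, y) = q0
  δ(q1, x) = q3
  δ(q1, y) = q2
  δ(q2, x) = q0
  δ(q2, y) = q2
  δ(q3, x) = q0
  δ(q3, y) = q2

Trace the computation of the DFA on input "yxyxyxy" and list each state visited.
read 'y': q0 → q0
  read 'x': q0 → q1
  read 'y': q1 → q2
  read 'x': q2 → q0
  read 'y': q0 → q0
  read 'x': q0 → q1
  read 'y': q1 → q2
q0 -> q0 -> q1 -> q2 -> q0 -> q0 -> q1 -> q2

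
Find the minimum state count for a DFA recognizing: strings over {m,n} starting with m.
By Myhill–Nerode, count the distinguishable equivalence classes: three classes — empty / started with m / started with n (dead).
3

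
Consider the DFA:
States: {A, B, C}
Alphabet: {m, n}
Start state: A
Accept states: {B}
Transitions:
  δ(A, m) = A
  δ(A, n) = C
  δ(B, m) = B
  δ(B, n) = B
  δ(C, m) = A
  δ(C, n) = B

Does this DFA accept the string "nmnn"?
Processing string "nmnn":
  A --n--> C
  C --m--> A
  A --n--> C
  C --n--> B
Final state: B
Accept states: {B}
Yes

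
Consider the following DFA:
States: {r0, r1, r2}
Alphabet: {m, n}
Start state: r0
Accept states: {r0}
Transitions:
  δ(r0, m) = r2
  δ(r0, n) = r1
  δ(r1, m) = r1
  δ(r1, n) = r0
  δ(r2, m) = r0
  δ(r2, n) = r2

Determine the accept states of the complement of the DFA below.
Complement accept states = All states \ Original accept states
= {r0, r1, r2} \ {r0}
{r1, r2}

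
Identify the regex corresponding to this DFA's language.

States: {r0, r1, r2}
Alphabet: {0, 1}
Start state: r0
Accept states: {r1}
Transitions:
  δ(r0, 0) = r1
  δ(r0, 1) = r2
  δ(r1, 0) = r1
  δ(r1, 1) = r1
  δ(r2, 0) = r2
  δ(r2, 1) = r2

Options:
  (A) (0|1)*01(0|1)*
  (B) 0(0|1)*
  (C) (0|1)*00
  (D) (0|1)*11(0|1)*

Check each option against the DFA on short strings; one disagreement eliminates an option:
  (A) (0|1)*01(0|1)*: on '0' the DFA goes r0 → r1 and accepts (r1 ∈ Accept), but the regex does not match it → eliminate
  (B) 0(0|1)*: agrees with the DFA on every string of length ≤ 6
  (C) (0|1)*00: on '0' the DFA goes r0 → r1 and accepts (r1 ∈ Accept), but the regex does not match it → eliminate
  (D) (0|1)*11(0|1)*: on '0' the DFA goes r0 → r1 and accepts (r1 ∈ Accept), but the regex does not match it → eliminate
Only (B) is consistent with the DFA.
(B) 0(0|1)*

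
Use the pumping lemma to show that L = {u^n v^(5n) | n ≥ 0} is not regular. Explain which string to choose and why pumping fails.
Assume L is regular with pumping length p. Idea: pumping the u-block breaks the 1:5 ratio.
Choose s = u^p v^(5p) (length 6p ≥ p). By the pumping lemma, s = xyz with |xy| ≤ p, |y| > 0, so y = u^k with k ≥ 1. Then xy²z = u^(p+k) v^(5p). For this to be in L we would need 5p = 5(p+k), i.e. 5k = 0, contradicting k ≥ 1. So xy²z ∉ L.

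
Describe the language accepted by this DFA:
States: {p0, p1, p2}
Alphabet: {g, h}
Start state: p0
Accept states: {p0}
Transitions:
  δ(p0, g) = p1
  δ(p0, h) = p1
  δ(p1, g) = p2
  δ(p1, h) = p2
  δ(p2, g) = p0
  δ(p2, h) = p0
Testing a few strings:
  'gggg' → reject
  'gg' → reject
  'ggh' → accept
  'hghh' → reject
State roles: p0=length ≡ 0 (mod 3); p1=length ≡ 1 (mod 3); p2=length ≡ 2 (mod 3)
All strings over {g,h} whose length is a multiple of 3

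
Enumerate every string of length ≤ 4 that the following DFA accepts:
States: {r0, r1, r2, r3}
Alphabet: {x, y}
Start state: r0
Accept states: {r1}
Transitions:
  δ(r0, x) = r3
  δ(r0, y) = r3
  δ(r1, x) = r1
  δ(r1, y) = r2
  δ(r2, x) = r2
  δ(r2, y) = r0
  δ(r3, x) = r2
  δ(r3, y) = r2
None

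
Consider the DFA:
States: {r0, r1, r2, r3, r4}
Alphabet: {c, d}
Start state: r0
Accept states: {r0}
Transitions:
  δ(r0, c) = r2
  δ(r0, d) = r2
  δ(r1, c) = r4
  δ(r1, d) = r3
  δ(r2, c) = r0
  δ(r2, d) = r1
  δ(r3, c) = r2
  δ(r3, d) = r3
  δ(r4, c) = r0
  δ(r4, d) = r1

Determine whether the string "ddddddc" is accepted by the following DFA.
Processing string "ddddddc":
  r0 --d--> r2
  r2 --d--> r1
  r1 --d--> r3
  r3 --d--> r3
  r3 --d--> r3
  r3 --d--> r3
  r3 --c--> r2
Final state: r2
Accept states: {r0}
No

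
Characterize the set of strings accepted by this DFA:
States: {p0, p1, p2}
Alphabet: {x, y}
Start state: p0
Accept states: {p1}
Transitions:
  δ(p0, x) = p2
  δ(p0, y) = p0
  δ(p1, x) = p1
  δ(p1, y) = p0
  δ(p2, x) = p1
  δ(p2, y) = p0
Testing a few strings:
  'xxxx' → accept
  'y' → reject
  'yxyy' → reject
  'xyx' → reject
State roles: p0=last symbol not x; p1=two trailing x's; p2=one trailing x
All strings over {x,y} ending with xx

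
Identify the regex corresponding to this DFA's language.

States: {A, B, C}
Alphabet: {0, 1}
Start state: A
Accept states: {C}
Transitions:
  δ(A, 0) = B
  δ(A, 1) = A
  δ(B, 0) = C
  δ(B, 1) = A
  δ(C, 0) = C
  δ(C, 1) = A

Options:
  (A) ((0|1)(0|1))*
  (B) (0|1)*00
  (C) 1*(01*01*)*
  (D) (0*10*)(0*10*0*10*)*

Check each option against the DFA on short strings; one disagreement eliminates an option:
  (A) ((0|1)(0|1))*: on ε the DFA stays in A and rejects (A ∉ Accept), but the regex matches it → eliminate
  (B) (0|1)*00: agrees with the DFA on every string of length ≤ 6
  (C) 1*(01*01*)*: on ε the DFA stays in A and rejects (A ∉ Accept), but the regex matches it → eliminate
  (D) (0*10*)(0*10*0*10*)*: on '1' the DFA goes A → A and rejects (A ∉ Accept), but the regex matches it → eliminate
Only (B) is consistent with the DFA.
(B) (0|1)*00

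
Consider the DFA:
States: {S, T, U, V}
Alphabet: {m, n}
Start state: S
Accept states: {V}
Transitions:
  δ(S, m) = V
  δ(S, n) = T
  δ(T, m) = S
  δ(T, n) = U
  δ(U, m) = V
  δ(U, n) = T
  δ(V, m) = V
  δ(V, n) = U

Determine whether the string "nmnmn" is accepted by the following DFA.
Processing string "nmnmn":
  S --n--> T
  T --m--> S
  S --n--> T
  T --m--> S
  S --n--> T
Final state: T
Accept states: {V}
No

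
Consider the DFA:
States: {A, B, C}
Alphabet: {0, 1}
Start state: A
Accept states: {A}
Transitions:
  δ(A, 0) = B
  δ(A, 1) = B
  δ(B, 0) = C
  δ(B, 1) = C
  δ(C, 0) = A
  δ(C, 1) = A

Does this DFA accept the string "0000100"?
Processing string "0000100":
  A --0--> B
  B --0--> C
  C --0--> A
  A --0--> B
  B --1--> C
  C --0--> A
  A --0--> B
Final state: B
Accept states: {A}
No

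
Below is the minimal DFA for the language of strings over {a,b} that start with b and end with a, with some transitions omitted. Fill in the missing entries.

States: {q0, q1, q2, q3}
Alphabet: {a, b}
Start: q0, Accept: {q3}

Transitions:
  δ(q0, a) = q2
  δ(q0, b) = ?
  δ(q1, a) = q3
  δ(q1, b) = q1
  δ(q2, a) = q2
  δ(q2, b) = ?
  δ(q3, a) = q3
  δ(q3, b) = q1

From the language and accept set, identify what each state tracks — q0: no input read; q1: started with b, last symbol b; q2: started with a (dead); q3: started with b, last symbol a.
Each missing δ(q, a) is the state matching the new tracked value after reading a.
δ(q0, b) = q1; δ(q2, b) = q2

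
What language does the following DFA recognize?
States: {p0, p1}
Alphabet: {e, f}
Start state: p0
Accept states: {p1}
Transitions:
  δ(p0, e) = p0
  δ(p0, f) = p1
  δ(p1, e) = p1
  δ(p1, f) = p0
Testing a few strings:
  'ff' → reject
  'eee' → reject
  'fef' → reject
  'f' → accept
State roles: p0=even number of f's so far; p1=odd number of f's so far
All strings over {e,f} with an odd number of f's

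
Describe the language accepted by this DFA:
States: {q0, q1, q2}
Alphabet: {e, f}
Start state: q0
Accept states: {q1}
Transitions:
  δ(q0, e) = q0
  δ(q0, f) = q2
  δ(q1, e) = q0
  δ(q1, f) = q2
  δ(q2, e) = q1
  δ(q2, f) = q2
Testing a few strings:
  'fef' → reject
  'efff' → reject
  'e' → reject
  'ff' → reject
State roles: q0=no suffix match; q1=suffix is fe; q2=one trailing f
All strings over {e,f} ending with fe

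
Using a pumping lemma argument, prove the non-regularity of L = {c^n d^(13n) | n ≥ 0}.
Assume L is regular with pumping length p. Idea: pumping the c-block breaks the 1:13 ratio.
Choose s = c^p d^(13p) (length 14p ≥ p). By the pumping lemma, s = xyz with |xy| ≤ p, |y| > 0, so y = c^k with k ≥ 1. Then xy²z = c^(p+k) d^(13p). For this to be in L we would need 13p = 13(p+k), i.e. 13k = 0, contradicting k ≥ 1. So xy²z ∉ L.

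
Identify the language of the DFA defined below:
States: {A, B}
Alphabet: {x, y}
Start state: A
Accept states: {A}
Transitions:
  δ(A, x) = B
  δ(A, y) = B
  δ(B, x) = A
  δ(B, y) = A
Testing a few strings:
  'x' → reject
  'y' → reject
  'yy' → accept
  'xyx' → reject
State roles: A=even length so far; B=odd length so far
All strings over {x,y} of even length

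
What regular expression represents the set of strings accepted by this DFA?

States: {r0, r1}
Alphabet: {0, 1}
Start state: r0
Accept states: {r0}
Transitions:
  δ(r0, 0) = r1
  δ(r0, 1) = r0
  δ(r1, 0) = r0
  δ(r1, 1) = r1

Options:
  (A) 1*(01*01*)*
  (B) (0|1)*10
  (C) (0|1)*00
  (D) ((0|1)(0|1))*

Check each option against the DFA on short strings; one disagreement eliminates an option:
  (A) 1*(01*01*)*: agrees with the DFA on every string of length ≤ 6
  (B) (0|1)*10: on ε the DFA stays in r0 and accepts (r0 ∈ Accept), but the regex does not match it → eliminate
  (C) (0|1)*00: on ε the DFA stays in r0 and accepts (r0 ∈ Accept), but the regex does not match it → eliminate
  (D) ((0|1)(0|1))*: on '1' the DFA goes r0 → r0 and accepts (r0 ∈ Accept), but the regex does not match it → eliminate
Only (A) is consistent with the DFA.
(A) 1*(01*01*)*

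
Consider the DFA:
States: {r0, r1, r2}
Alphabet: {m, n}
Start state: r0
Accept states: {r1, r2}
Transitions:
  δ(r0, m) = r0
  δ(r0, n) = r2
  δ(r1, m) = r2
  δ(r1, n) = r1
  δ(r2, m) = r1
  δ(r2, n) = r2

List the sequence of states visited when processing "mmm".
read 'm': r0 → r0
  read 'm': r0 → r0
  read 'm': r0 → r0
r0 -> r0 -> r0 -> r0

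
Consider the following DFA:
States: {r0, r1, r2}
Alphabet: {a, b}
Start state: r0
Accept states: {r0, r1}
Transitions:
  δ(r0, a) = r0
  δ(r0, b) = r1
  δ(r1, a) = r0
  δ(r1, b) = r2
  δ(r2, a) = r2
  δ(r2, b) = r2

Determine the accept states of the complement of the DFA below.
Complement accept states = All states \ Original accept states
= {r0, r1, r2} \ {r0, r1}
{r2}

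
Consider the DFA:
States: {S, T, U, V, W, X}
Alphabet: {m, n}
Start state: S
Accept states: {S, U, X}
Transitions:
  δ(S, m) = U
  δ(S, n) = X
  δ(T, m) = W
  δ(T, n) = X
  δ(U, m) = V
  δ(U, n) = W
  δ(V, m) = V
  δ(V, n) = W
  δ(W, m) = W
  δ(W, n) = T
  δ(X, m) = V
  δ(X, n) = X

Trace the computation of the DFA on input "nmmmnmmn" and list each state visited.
read 'n': S → X
  read 'm': X → V
  read 'm': V → V
  read 'm': V → V
  read 'n': V → W
  read 'm': W → W
  read 'm': W → W
  read 'n': W → T
S -> X -> V -> V -> V -> W -> W -> W -> T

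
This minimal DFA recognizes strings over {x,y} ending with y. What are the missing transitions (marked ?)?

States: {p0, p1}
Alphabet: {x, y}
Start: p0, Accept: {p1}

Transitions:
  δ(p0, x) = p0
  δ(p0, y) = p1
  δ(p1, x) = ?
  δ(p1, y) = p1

From the language and accept set, identify what each state tracks — p0: last symbol not y; p1: last symbol is y.
Each missing δ(q, a) is the state matching the new tracked value after reading a.
δ(p1, x) = p0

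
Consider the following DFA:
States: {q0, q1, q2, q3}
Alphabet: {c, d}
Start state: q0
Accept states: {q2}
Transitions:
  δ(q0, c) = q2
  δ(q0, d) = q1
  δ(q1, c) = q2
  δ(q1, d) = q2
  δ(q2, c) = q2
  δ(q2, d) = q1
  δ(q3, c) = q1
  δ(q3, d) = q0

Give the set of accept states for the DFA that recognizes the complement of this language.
Complement accept states = All states \ Original accept states
= {q0, q1, q2, q3} \ {q2}
{q0, q1, q3}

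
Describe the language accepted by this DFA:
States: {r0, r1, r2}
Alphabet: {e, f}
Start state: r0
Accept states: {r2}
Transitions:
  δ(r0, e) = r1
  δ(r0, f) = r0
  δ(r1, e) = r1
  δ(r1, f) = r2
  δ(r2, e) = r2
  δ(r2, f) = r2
Testing a few strings:
  'efe' → accept
  'ffff' → reject
  'ff' → reject
  'feff' → accept
State roles: r0=no e seen yet; r1=seen a e, waiting for f; r2=substring ef seen
All strings over {e,f} containing the substring ef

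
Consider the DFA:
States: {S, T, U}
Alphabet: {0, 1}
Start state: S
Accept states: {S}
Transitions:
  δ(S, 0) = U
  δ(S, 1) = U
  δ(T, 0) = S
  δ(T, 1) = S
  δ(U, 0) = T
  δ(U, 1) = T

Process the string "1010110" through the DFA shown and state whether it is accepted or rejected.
Processing string "1010110":
  S --1--> U
  U --0--> T
  T --1--> S
  S --0--> U
  U --1--> T
  T --1--> S
  S --0--> U
Final state: U
Accept states: {S}
No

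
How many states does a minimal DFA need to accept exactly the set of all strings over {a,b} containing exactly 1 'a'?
By Myhill–Nerode, count the distinguishable equivalence classes: 3 classes — having seen 0, 1, or >1 copies of 'a'; the count-1 class is the only accepting one and >1 is dead.
3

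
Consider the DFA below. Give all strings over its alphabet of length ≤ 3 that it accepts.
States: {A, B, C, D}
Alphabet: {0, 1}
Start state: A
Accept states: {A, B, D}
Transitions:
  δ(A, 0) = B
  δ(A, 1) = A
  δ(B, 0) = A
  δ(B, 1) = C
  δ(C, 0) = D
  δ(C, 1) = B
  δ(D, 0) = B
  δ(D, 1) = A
ε, 0, 1, 00, 10, 11, 000, 001, 010, 011, 100, 110, 111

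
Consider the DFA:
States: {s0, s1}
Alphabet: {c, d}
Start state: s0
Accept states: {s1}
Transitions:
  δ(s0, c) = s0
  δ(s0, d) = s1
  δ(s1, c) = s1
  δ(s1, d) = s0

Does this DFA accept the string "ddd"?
Processing string "ddd":
  s0 --d--> s1
  s1 --d--> s0
  s0 --d--> s1
Final state: s1
Accept states: {s1}
Yes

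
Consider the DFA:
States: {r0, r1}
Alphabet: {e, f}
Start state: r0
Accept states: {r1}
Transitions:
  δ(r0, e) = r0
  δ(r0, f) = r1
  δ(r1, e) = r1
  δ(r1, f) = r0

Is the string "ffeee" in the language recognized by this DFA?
Processing string "ffeee":
  r0 --f--> r1
  r1 --f--> r0
  r0 --e--> r0
  r0 --e--> r0
  r0 --e--> r0
Final state: r0
Accept states: {r1}
No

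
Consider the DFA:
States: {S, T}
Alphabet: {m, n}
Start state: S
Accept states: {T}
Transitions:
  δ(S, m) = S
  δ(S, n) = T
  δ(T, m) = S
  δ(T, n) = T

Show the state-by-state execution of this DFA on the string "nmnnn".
read 'n': S → T
  read 'm': T → S
  read 'n': S → T
  read 'n': T → T
  read 'n': T → T
S -> T -> S -> T -> T -> T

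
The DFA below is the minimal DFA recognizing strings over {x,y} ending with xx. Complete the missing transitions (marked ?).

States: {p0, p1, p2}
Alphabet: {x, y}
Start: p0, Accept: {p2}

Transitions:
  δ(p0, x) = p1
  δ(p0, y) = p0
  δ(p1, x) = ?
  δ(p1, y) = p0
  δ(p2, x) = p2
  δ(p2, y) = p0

From the language and accept set, identify what each state tracks — p0: last symbol not x; p1: one trailing x; p2: two trailing x's.
Each missing δ(q, a) is the state matching the new tracked value after reading a.
δ(p1, x) = p2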